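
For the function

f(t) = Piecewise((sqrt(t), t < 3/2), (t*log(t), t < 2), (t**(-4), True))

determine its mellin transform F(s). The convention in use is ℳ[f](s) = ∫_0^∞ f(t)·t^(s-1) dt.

the 3 pieces separated at 3/2, 2 each add one integral
∫ sqrt(t)·t^(s-1) over [0, 3/2)
∫ over [3/2, 2) of t*log(t)·t^(s-1) joins the sum
∫ over [2, ∞) of t**(-4)·t^(s-1) joins the sum

(-32*2**(2*s)*(s - 4)*(2*s + 1) + 3**s*s*(s - 4)*(2*s + 1)*(-24*log(3) + 24*log(2)) + 3**s*(s - 4)*(2*s + 1)*(-24*log(3) + 24*log(2)) + 24*3**s*(s - 4)*(2*s + 1) + 16*3**s*sqrt(6)*(s - 4)*(s**2 + 2*s + 1) + 32*4**s*s*(s - 4)*(2*s + 1)*log(2) + 32*4**s*(s - 4)*(2*s + 1)*log(2) - 4**s*(2*s + 1)*(s**2 + 2*s + 1))/(16*2**s*(s - 4)*(2*s + 1)*(s**2 + 2*s + 1))
  -1/2 < Re(s) < 4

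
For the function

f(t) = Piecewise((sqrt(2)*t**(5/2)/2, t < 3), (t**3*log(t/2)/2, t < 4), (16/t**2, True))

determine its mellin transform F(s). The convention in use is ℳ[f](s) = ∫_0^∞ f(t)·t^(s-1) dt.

(64*2**(2*s)*(s - 2)*(s + 2)*(2*s + 5)*log(2) - 64*2**(2*s)*(s - 2)*(2*s + 5) + 64*2**(2*s)*(s - 2)*(2*s + 5)*log(2) - 2*2**(2*s)*(2*s + 5)*(2*s + (s + 2)**2 + 5) + 3**s*(s - 2)*(s + 2)*(2*s + 5)*(-27*log(3) + 27*log(2)) + 3**s*(s - 2)*(2*s + 5)*(-27*log(3) + 27*log(2)) + 27*3**s*(s - 2)*(2*s + 5) + 18*3**s*sqrt(6)*(s - 2)*(2*s + (s + 2)**2 + 5))/(2*(s - 2)*(2*s + 5)*(2*s + (s + 2)**2 + 5))
  -5/2 < Re(s) < 2

invert the shared t-power to get sqrt(2)*sqrt(t)/2 on [0, 3); t*log(t/2)/2 on [3, 4); 16/t**4 on [4, ∞)
remove the common scale on t first: sqrt(t) on [0, 3/2); t*log(t) on [3/2, 2); t**(-4) on [2, ∞)
split f at 3, 4: ℳ[f](s) collects 3 kernel integrals
for t in [0, 3): the term is ∫ sqrt(2)*t**(5/2)/2·t^(s-1)
between 3 and 4 the integrand is t**3*log(t/2)/2·t^(s-1)
[4, ∞) adds the kernel integral of 16/t**2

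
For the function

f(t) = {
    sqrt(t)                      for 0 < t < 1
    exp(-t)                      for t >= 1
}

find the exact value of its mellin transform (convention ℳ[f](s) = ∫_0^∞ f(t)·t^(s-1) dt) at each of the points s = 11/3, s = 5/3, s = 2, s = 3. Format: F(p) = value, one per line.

F(11/3) = 6/25 + uppergamma(11/3, 1)
F(5/3) = 6/13 + uppergamma(5/3, 1)
F(2) = 2/5 + 2*exp(-1)
F(3) = 2/7 + 5*exp(-1)

summing 2 kernel integrals split by 1 yields ℳ[f](s)
the [0, 1) slice contributes ∫ sqrt(t)·t^(s-1) dt
on [1, ∞) integrate f = exp(-t) against the kernel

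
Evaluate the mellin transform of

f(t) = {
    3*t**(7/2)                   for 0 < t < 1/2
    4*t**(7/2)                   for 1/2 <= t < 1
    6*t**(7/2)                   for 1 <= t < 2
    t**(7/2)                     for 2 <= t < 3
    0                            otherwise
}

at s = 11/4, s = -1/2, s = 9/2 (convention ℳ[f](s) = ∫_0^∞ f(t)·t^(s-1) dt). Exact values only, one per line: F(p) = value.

cuts at 1/2, 1, 2: linearity sums the 4 kernel integrals
on [0, 1/2) integrate f = 3*t**(7/2) against the kernel
the [1/2, 1) slice contributes ∫ 4*t**(7/2)·t^(s-1) dt
on [1, 2) integrate f = 6*t**(7/2) against the kernel
[2, 3) adds the kernel integral of t**(7/2)

F(11/4) = -8/25 - 2**(3/4)/800 + 256*2**(1/4)/5 + 2916*3**(1/4)/25
F(-1/2) = 173/8
F(9/2) = 2006783/2048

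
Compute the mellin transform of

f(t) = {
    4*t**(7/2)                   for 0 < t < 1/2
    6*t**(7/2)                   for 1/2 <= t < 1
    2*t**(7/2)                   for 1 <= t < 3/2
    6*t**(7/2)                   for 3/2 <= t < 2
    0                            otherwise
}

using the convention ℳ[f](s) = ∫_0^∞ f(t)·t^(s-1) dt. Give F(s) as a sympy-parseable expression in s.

decompose at 1/2, 1, 3/2; ℳ[f](s) sums the 4 pieces' integrals
piece [0, 1/2): integrate 4*t**(7/2) against the kernel
segment [1/2, 1) carries 6*t**(7/2); integrate it
piece [1, 3/2): integrate 2*t**(7/2) against the kernel
∫ 6*t**(7/2)·t^(s-1) over [3/2, 2)

4*(-2**(-s - 7/2) + 3*2**(s + 7/2) - 2*(3/2)**(s + 7/2) + 2)/(2*s + 7)
  Re(s) > -7/2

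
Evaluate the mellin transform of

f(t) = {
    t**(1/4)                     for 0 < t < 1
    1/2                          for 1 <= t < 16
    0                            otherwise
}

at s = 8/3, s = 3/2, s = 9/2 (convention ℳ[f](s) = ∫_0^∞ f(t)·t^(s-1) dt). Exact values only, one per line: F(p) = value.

the power substitution comes off first: sqrt(t) on [0, 1); 1/2 on [1, 4)
invert the power substitution to get t on [0, 1); 1/2 on [1, 2)
decompose at 1; ℳ[f](s) sums the 2 pieces' integrals
segment [0, 1) carries t**(1/4); integrate it
over [1, 16), the kernel integral of 1/2 enters the sum

F(8/3) = 87/560 + 192*2**(2/3)
F(3/2) = 151/7
F(9/2) = 553417/19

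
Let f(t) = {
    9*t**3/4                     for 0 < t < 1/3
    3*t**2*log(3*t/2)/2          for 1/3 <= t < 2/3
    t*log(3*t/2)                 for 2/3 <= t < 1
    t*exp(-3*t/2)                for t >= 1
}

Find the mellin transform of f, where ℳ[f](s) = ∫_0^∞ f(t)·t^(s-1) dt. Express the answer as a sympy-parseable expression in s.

peel off the shared t-power: 9*t**2/4 on [0, 1/3); 3*t*log(3*t/2)/2 on [1/3, 2/3); log(3*t/2) on [2/3, 1); …
remove the common scale on t first: t**2 on [0, 1/2); t*log(t) on [1/2, 1); log(t) on [1, 3/2); …
linearity at 1/3, 2/3, 1 turns ℳ[f](s) into 4 summed integrals
for t in [0, 1/3): the term is ∫ 9*t**3/4·t^(s-1)
∫ 3*t**2*log(3*t/2)/2·t^(s-1) over [1/3, 2/3)
between 2/3 and 1 the integrand is t*log(3*t/2)·t^(s-1)
between 1 and ∞ the integrand is t*exp(-3*t/2)·t^(s-1)

(8*2**s*(s + 1)**2*(s + 3)*(2*s + (s + 1)**2 + 3)*uppergamma(s + 1, 3/2) - 8*2**s*(s + 1)**2*(s + 3) + 8*2**s*(s + 3)*(2*s + (s + 1)**2 + 3) + 3**s*(s + 1)*(s + 3)*(-12*log(2) + 12*log(3))*(2*s + (s + 1)**2 + 3) - 12*3**s*(s + 3)*(2*s + (s + 1)**2 + 3) + (s + 1)**3*(s + 3)*log(4) + (s + 1)**2*(s + 3)*log(4) + 2*(s + 1)**2*(s + 3) + (s + 1)**2*(2*s + (s + 1)**2 + 3))/(12*3**s*(s + 1)**2*(s + 3)*(2*s + (s + 1)**2 + 3))
  Re(s) > -3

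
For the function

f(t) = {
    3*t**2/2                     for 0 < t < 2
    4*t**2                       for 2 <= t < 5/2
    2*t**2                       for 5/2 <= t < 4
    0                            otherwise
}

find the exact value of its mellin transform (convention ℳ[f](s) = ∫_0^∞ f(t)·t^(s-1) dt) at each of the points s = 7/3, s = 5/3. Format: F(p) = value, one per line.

breakpoints 2, 5/2: one integral from each of the 3 segments
the [0, 2) slice contributes ∫ 3*t**2/2·t^(s-1) dt
[2, 5/2) adds the kernel integral of 4*t**2
∫ over [5/2, 4) of 2*t**2·t^(s-1) joins the sum

F(7/3) = -120*2**(1/3)/13 + 1875*20**(1/3)/208 + 1536*2**(2/3)/13
F(5/3) = 3*2**(1/3)*(-160*2**(1/3) + 125*5**(2/3) + 2048)/88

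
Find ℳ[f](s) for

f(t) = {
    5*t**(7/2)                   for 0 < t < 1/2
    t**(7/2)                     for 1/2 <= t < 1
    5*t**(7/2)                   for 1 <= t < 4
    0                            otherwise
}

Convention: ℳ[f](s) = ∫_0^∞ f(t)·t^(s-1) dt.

along the cuts 1/2, 1, ℳ[f](s) splits into 3 integrals
∫ 5*t**(7/2)·t^(s-1) over [0, 1/2)
on [1/2, 1) integrate f = t**(7/2) against the kernel
on [1, 4) integrate f = 5*t**(7/2) against the kernel

(2560*2**(2*s) + 2**(1/2 - s) - 16)/(2*(2*s + 7))
  Re(s) > -7/2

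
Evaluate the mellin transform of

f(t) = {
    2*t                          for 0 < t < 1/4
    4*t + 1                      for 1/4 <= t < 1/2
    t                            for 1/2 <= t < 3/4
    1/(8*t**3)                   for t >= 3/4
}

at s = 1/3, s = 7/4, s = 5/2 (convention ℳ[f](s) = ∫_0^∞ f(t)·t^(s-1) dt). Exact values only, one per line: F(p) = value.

the common scale on t comes off first: t on [0, 1/2); 2*t + 1 on [1/2, 1); t/2 on [1, 3/2); …
slice at 1/4, 1/2, 3/4, transform all 4 pieces, and sum them
∫ 2*t·t^(s-1) over [0, 1/4)
segment 1/4 to 1/2 holds (4*t + 1); add its integral
on [1/2, 3/4) integrate f = t against the kernel
on [3/4, ∞) integrate f = 1/(8*t**3) against the kernel

F(1/3) = 2**(1/3)*(-486 + 97*3**(1/3) + 594*2**(1/3))/288
F(7/4) = sqrt(2)*(-2610 + 5299*3**(3/4) + 7740*2**(3/4))/55440
F(5/2) = -19/1120 + 29*sqrt(2)/280 + 305*sqrt(3)/1344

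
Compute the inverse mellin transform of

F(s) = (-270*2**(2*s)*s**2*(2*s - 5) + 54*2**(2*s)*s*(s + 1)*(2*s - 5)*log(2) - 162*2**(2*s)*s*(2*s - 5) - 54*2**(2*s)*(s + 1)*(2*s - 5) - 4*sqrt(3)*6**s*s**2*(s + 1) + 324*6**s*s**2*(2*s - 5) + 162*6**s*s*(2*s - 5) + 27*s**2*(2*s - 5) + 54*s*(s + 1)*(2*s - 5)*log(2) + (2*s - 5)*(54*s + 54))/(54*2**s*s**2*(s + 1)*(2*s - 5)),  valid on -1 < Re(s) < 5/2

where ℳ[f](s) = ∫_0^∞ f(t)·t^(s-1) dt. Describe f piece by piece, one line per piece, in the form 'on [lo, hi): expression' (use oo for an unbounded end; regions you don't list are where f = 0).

cuts at 1/2, 2, 3: linearity sums the 4 kernel integrals
the [0, 1/2) slice contributes ∫ t·t^(s-1) dt
segment [1/2, 2) carries log(t); integrate it
over [2, 3), the kernel integral of (t + 3) enters the sum
between 3 and ∞ the integrand is t**(-5/2)·t^(s-1)

on [0, 1/2): t
on [1/2, 2): log(t)
on [2, 3): t + 3
on [3, oo): t**(-5/2)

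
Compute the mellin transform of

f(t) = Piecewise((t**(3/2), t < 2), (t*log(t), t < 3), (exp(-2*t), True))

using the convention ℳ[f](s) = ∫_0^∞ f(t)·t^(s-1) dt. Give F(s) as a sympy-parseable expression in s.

(-12**s*s*(2*s + 3)*log(4) - 12**s*(2*s + 3)*log(4) + 12**s*(4*s + 6) + 12**s*sqrt(2)*(4*s**2 + 8*s + 4) + 3*18**s*s*(2*s + 3)*log(3) + 18**s*(-6*s - 9) + 3*18**s*(2*s + 3)*log(3) + 3**s*(2*s + 3)*(s**2 + 2*s + 1)*uppergamma(s, 6))/(6**s*(2*s + 3)*(s**2 + 2*s + 1))
  Re(s) > -3/2

linearity at 2, 3 turns ℳ[f](s) into 3 summed integrals
on [0, 2) integrate f = t**(3/2) against the kernel
segment [2, 3) carries t*log(t); integrate it
[3, ∞) adds the kernel integral of exp(-2*t)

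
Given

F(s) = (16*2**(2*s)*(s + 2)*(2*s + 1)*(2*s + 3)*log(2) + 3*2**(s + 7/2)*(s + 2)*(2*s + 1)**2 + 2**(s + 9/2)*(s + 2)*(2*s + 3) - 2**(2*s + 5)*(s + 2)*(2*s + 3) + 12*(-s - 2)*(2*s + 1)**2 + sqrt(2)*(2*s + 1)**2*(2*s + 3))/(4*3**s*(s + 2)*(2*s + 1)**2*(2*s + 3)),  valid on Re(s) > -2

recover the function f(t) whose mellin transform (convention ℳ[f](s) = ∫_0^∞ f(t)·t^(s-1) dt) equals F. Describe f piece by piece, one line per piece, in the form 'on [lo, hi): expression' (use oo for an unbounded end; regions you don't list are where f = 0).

strip the common scale on t: sqrt(2)*t**2/4 on [0, 1); 3*t**(3/2)/2 on [1, 2); sqrt(t)*log(t/2) on [2, 4)
reversing the shared t-power: sqrt(2)*t**(3/2)/4 on [0, 1); 3*t/2 on [1, 2); log(t/2) on [2, 4)
the common scale on t comes off first: t**(3/2) on [0, 1/2); 3*t on [1/2, 1); log(t) on [1, 2)
integrate the 3 segments split at 1/3, 2/3, then add the results
∫ 9*sqrt(2)*t**2/4·t^(s-1) over [0, 1/3)
∫ 9*sqrt(3)*t**(3/2)/2·t^(s-1) over [1/3, 2/3)
on [2/3, 4/3) integrate f = sqrt(3)*sqrt(t)*log(3*t/2) against the kernel

on [0, 1/3): 9*sqrt(2)*t**2/4
on [1/3, 2/3): 9*sqrt(3)*t**(3/2)/2
on [2/3, 4/3): sqrt(3)*sqrt(t)*log(3*t/2)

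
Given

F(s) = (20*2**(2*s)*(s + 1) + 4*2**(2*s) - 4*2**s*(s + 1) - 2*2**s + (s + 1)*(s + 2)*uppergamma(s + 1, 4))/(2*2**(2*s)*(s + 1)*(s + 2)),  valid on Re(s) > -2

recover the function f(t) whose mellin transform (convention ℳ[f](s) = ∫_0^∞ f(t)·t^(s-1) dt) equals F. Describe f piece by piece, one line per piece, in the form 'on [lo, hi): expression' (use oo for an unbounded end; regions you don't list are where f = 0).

invert the common scale on t to get t**2 on [0, 1); t*(2*t + 1) on [1, 2); t*exp(-2*t) on [2, ∞)
peel off the shared t-power: t on [0, 1); 2*t + 1 on [1, 2); exp(-2*t) on [2, ∞)
linearity at 1/2, 1 turns ℳ[f](s) into 3 summed integrals
piece [0, 1/2): integrate 4*t**2 against the kernel
the [1/2, 1) slice contributes ∫ 2*t*(4*t + 1)·t^(s-1) dt
on [1, ∞) integrate f = 2*t*exp(-4*t) against the kernel

on [0, 1/2): 4*t**2
on [1/2, 1): 2*t*(4*t + 1)
on [1, oo): 2*t*exp(-4*t)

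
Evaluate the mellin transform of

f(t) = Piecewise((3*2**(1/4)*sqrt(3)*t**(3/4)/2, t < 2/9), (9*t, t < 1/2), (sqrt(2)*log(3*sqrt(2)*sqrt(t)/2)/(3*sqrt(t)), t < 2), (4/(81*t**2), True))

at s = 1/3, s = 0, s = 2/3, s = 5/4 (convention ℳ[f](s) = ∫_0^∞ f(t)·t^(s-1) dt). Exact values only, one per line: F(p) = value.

F(1/3) = -809*2**(1/3)/135 + log(3**(-2*2**(1/3) + 2*2**(2/3))/2**(2*2**(2/3))) - 5*6**(1/3)/26 + 123*2**(2/3)/16
F(0) = log(6**(2/3)/4) + 365/81
F(2/3) = -647*2**(2/3)/108 - 14*6**(2/3)/255 + log(2**(2*2**(1/3))*3**(-2*2**(1/3) + 2*2**(2/3))) + 147*2**(1/3)/20
F(5/4) = 2**(1/4)*(-272 - 14*sqrt(3) + log(2**(108*sqrt(2))*3**(432 - 108*sqrt(2))) + 315*sqrt(2))/486

back out the common scale on t: 3**(3/4)*t**(3/4) on [0, 1/3); 6*t on [1/3, 3/4); sqrt(3)*log(sqrt(3)*sqrt(t))/(3*sqrt(t)) on [3/4, 3); …
undo the common scale on t: t**(3/4) on [0, 1); 2*t on [1, 9/4); log(sqrt(t))/sqrt(t) on [9/4, 9); …
remove the power substitution first: t**(3/2) on [0, 1); 2*t**2 on [1, 3/2); log(t)/t on [3/2, 3); …
summing 4 kernel integrals split by 2/9, 1/2, 2 yields ℳ[f](s)
between 0 and 2/9 the integrand is 3*2**(1/4)*sqrt(3)*t**(3/4)/2·t^(s-1)
[2/9, 1/2) adds the kernel integral of 9*t
over [1/2, 2), the kernel integral of sqrt(2)*log(3*sqrt(2)*sqrt(t)/2)/(3*sqrt(t)) enters the sum
segment 2 to ∞ holds 4/(81*t**2); add its integral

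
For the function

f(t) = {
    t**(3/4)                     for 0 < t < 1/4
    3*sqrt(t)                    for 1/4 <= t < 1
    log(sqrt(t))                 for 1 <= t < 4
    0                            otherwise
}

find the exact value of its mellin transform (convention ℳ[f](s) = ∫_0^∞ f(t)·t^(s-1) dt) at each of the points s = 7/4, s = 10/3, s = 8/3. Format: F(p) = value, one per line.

invert the power substitution to get t**(3/2) on [0, 1/2); 3*t on [1/2, 1); log(t) on [1, 2)
treat the 3 regions marked off by 1/4, 1 separately and sum
between 0 and 1/4 the integrand is t**(3/4)·t^(s-1)
on [1/4, 1) integrate f = 3*sqrt(t) against the kernel
the [1, 4) slice contributes ∫ log(sqrt(t))·t^(s-1) dt

F(7/4) = sqrt(2)*(-31700 + 17747*sqrt(2) + 107520*log(2))/23520
F(10/3) = -72*2**(2/3)/25 - 9*2**(1/3)/2944 + 3*2**(5/6)/6272 + 3807/4600 + 96*2**(2/3)*log(2)/5
F(8/3) = -9*2**(1/3)/4 - 9*2**(2/3)/1216 + 3*2**(1/6)/1312 + 2475/2432 + 12*2**(1/3)*log(2)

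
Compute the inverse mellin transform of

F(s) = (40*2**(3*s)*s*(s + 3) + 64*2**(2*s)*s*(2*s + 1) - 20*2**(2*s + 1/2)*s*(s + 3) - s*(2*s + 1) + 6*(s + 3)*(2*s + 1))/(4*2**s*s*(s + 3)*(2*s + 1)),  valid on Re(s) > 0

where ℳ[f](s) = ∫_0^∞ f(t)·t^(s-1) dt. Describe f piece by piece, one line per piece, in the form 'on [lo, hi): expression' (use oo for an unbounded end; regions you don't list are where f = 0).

summing 3 kernel integrals split by 1/2, 2 yields ℳ[f](s)
on [0, 1/2) integrate f = 3/2 against the kernel
piece [1/2, 2): integrate 2*t**3 against the kernel
on [2, 4) integrate f = 5*sqrt(t)/2 against the kernel

on [0, 1/2): 3/2
on [1/2, 2): 2*t**3
on [2, 4): 5*sqrt(t)/2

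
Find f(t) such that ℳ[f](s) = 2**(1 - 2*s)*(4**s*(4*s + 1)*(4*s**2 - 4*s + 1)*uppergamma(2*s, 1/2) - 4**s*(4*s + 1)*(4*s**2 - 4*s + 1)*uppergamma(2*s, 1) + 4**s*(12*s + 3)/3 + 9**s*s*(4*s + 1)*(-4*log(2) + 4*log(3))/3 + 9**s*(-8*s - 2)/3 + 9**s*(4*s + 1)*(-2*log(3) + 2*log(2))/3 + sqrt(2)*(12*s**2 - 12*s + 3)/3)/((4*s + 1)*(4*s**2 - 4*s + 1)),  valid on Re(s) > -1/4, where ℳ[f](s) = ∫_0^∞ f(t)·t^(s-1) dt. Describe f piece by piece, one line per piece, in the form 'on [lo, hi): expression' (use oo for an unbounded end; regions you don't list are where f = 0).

strip the power substitution: sqrt(t) on [0, 1/2); exp(-t) on [1/2, 1); log(t)/t on [1, 3/2)
f breaks at 1/4, 1 into 3 integrals to sum
the [0, 1/4) slice contributes ∫ t**(1/4)·t^(s-1) dt
the [1/4, 1) slice contributes ∫ exp(-sqrt(t))·t^(s-1) dt
segment [1, 9/4) carries log(sqrt(t))/sqrt(t); integrate it

on [0, 1/4): t**(1/4)
on [1/4, 1): exp(-sqrt(t))
on [1, 9/4): log(sqrt(t))/sqrt(t)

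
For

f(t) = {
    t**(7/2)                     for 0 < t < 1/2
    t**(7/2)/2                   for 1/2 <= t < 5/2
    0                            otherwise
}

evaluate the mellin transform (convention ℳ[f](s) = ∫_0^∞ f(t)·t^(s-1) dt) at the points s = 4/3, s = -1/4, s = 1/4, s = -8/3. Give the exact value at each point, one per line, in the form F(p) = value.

F(4/3) = 3*2**(1/6)*(1 + 625*5**(5/6))/928
F(-1/4) = 2**(3/4)*(1 + 125*5**(1/4))/104
F(1/4) = 2**(1/4)*(1 + 125*5**(3/4))/120
F(-8/3) = 3*2**(1/6)*(1 + 5**(5/6))/10

cuts at 1/2: linearity sums the 2 kernel integrals
the [0, 1/2) slice contributes ∫ t**(7/2)·t^(s-1) dt
for t in [1/2, 5/2): the term is ∫ t**(7/2)/2·t^(s-1)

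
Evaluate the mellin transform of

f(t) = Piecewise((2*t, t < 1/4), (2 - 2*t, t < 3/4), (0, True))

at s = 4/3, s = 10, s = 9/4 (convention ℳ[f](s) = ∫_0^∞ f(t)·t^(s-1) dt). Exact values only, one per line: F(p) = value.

F(4/3) = -15*2**(1/3)/112 + 9*6**(1/3)/28
F(10) = 413331/115343360
F(9/4) = sqrt(2)*(-34 + 225*3**(1/4))/1872

remove the common scale on t first: t on [0, 1/2); 2 - t on [1/2, 3/2)
linearity at 1/4 turns ℳ[f](s) into 2 summed integrals
on [0, 1/4) integrate f = 2*t against the kernel
∫ (2 - 2*t)·t^(s-1) over [1/4, 3/4)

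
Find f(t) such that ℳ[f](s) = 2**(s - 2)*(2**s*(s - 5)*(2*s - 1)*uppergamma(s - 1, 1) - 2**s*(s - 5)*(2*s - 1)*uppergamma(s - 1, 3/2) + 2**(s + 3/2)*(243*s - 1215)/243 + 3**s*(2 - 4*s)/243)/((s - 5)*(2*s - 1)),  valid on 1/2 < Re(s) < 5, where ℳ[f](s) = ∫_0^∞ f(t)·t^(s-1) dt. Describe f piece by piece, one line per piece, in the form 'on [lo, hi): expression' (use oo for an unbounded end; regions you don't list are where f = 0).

reversing the shared t-power: sqrt(2)*sqrt(t)/2 on [0, 4); exp(-t/4) on [4, 6); 16/t**4 on [6, ∞)
peel off the common scale on t: sqrt(t) on [0, 2); exp(-t/2) on [2, 3); t**(-4) on [3, ∞)
slice at 4, 6, transform all 3 pieces, and sum them
on [0, 4) integrate f = sqrt(2)/(2*sqrt(t)) against the kernel
between 4 and 6 the integrand is exp(-t/4)/t·t^(s-1)
on [6, ∞): add ∫ 16/t**5·t^(s-1) dt

on [0, 4): sqrt(2)/(2*sqrt(t))
on [4, 6): exp(-t/4)/t
on [6, oo): 16/t**5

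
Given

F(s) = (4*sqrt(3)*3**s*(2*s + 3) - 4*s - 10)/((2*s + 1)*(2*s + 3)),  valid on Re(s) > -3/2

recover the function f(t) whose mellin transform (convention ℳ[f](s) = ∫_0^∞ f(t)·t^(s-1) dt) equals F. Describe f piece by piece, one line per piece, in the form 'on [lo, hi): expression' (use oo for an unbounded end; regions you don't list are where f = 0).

treat the 2 regions marked off by 1 separately and sum
∫ over [0, 1) of t**(3/2)·t^(s-1) joins the sum
on [1, 3): add ∫ 2*sqrt(t)·t^(s-1) dt

on [0, 1): t**(3/2)
on [1, 3): 2*sqrt(t)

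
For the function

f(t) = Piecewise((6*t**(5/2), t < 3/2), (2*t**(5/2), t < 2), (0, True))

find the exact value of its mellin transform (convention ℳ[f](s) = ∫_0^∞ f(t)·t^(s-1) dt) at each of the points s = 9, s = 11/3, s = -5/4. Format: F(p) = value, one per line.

breakpoints 3/2: one integral from each of the 2 segments
segment [0, 3/2) carries 6*t**(5/2); integrate it
segment 3/2 to 2 holds 2*t**(5/2); add its integral

F(9) = 177147*sqrt(6)/11776 + 8192*sqrt(2)/23
F(11/3) = 3*2**(1/6)*(729*2**(2/3)*3**(1/6) + 4096)/592
F(-5/4) = 4*2**(1/4)*(4 + 3*sqrt(2)*3**(1/4))/5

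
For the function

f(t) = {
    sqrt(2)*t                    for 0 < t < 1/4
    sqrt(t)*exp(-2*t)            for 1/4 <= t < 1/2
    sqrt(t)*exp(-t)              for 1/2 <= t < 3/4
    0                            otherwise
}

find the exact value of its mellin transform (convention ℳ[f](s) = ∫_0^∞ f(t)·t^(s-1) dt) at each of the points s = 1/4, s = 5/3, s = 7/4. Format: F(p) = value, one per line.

F(1/4) = -uppergamma(3/4, 3/4) - 2**(1/4)*uppergamma(3/4, 1)/2 + 1/5 + 2**(1/4)*uppergamma(3/4, 1/2)/2 + uppergamma(3/4, 1/2)
F(5/3) = -uppergamma(13/6, 3/4) - 2**(5/6)*uppergamma(13/6, 1)/8 + 3*2**(1/6)/256 + 2**(5/6)*uppergamma(13/6, 1/2)/8 + uppergamma(13/6, 1/2)
F(7/4) = -uppergamma(9/4, 3/4) - 2**(3/4)*uppergamma(9/4, 1)/8 + 1/88 + 2**(3/4)*uppergamma(9/4, 1/2)/8 + uppergamma(9/4, 1/2)

peel off the shared t-power: sqrt(2)*sqrt(t) on [0, 1/4); exp(-2*t) on [1/4, 1/2); exp(-t) on [1/2, 3/4)
back out the common scale on t: sqrt(t) on [0, 1/2); exp(-t) on [1/2, 1); exp(-t/2) on [1, 3/2)
the 3 pieces separated at 1/4, 1/2 each add one integral
on [0, 1/4): add ∫ sqrt(2)*t·t^(s-1) dt
segment 1/4 to 1/2 holds sqrt(t)*exp(-2*t); add its integral
on [1/2, 3/4): add ∫ sqrt(t)*exp(-t)·t^(s-1) dt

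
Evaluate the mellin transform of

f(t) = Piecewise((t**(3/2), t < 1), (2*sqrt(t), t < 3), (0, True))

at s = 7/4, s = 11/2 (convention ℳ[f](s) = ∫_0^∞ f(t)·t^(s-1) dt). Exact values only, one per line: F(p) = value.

f breaks at 1 into 2 integrals to sum
piece [0, 1): integrate t**(3/2) against the kernel
segment 1 to 3 holds 2*sqrt(t); add its integral

F(7/4) = -68/117 + 8*3**(1/4)
F(11/2) = 5099/21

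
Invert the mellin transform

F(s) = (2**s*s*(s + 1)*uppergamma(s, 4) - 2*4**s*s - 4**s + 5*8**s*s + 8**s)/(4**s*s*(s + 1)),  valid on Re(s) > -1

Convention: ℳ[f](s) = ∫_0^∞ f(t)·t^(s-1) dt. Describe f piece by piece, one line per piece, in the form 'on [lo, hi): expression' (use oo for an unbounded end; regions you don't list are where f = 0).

on [0, 1): t
on [1, 2): 2*t + 1
on [2, oo): exp(-2*t)

f breaks at 1, 2 into 3 integrals to sum
[0, 1) adds the kernel integral of t
segment 1 to 2 holds (2*t + 1); add its integral
the [2, ∞) slice contributes ∫ exp(-2*t)·t^(s-1) dt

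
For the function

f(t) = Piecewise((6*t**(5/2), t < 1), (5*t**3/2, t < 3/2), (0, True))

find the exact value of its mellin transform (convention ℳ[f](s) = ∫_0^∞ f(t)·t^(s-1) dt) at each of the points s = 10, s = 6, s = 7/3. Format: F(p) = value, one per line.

F(10) = 200822279/5324800
F(6) = 1740127/156672
F(7/3) = 717/928 + 3645*2**(2/3)*3**(1/3)/2048

f breaks at 1 into 2 integrals to sum
the [0, 1) slice contributes ∫ 6*t**(5/2)·t^(s-1) dt
piece [1, 3/2): integrate 5*t**3/2 against the kernel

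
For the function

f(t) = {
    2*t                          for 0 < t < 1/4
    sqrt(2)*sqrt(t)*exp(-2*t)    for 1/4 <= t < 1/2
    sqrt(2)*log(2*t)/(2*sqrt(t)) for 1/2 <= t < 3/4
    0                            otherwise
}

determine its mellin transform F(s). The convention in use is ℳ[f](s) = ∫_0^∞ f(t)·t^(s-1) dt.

the common scale on t comes off first: t on [0, 1/2); sqrt(t)*exp(-t) on [1/2, 1); log(t)/sqrt(t) on [1, 3/2)
the shared t-power comes off first: sqrt(t) on [0, 1/2); exp(-t) on [1/2, 1); log(t)/t on [1, 3/2)
f breaks at 1/4, 1/2 into 3 integrals to sum
segment 0 to 1/4 holds 2*t; add its integral
∫ over [1/4, 1/2) of sqrt(2)*sqrt(t)*exp(-2*t)·t^(s-1) joins the sum
segment 1/2 to 3/4 holds sqrt(2)*log(2*t)/(2*sqrt(t)); add its integral

2**(1/2 - 2*s)*(6*2**(s + 1/2)*(s + 1)*(8*s - (2*s + 1)**2)*uppergamma(s + 1/2, 1/2) - 6*2**(s + 1/2)*(s + 1)*(8*s - (2*s + 1)**2)*uppergamma(s + 1/2, 1) - 24*2**(s + 1/2)*(s + 1) + 3**(s + 1/2)*(s + 1)*(2*s + 1)*(-8*log(3) + 8*log(2)) + 3**(s + 1/2)*(s + 1)*(-16*log(2) + 16*log(3)) + 16*3**(s + 1/2)*(s + 1) + 3*sqrt(2)*(8*s - (2*s + 1)**2))/(12*(s + 1)*(8*s - (2*s + 1)**2))
  Re(s) > -1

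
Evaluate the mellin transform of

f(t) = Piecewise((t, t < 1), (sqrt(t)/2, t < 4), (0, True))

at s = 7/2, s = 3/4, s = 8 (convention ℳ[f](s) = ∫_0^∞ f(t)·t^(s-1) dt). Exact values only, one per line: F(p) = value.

the shared t-power comes off first: sqrt(t) on [0, 1); 1/2 on [1, 4)
undo the power substitution: t on [0, 1); 1/2 on [1, 2)
split f at 1: ℳ[f](s) collects 2 kernel integrals
∫ over [0, 1) of t·t^(s-1) joins the sum
on [1, 4): add ∫ sqrt(t)/2·t^(s-1) dt

F(7/2) = 2311/72
F(3/4) = 6/35 + 8*sqrt(2)/5
F(8) = 1179656/153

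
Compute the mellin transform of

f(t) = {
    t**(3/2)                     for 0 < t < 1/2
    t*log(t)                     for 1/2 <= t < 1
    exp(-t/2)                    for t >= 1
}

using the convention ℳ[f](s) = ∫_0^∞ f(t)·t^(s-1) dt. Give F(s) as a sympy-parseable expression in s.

f breaks at 1/2, 1 into 3 integrals to sum
for t in [0, 1/2): the term is ∫ t**(3/2)·t^(s-1)
segment [1/2, 1) carries t*log(t); integrate it
between 1 and ∞ the integrand is exp(-t/2)·t^(s-1)

(2*2**(2*s)*(2*s + 3)*(s**2 + 2*s + 1)*uppergamma(s, 1/2) - 2*2**s*(2*s + 3) + s*(2*s + 3)*log(2) + 2*s + (2*s + 3)*log(2) + sqrt(2)*(s**2 + 2*s + 1) + 3)/(2*2**s*(2*s + 3)*(s**2 + 2*s + 1))
  Re(s) > -3/2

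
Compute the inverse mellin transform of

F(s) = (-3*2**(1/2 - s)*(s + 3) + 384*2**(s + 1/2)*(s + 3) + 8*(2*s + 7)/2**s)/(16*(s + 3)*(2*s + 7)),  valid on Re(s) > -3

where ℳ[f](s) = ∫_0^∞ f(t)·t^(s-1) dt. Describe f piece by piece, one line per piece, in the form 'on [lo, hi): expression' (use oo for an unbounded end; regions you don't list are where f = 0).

on [0, 1/2): 4*t**3
on [1/2, 2): 3*t**(7/2)/2

breakpoints 1/2: one integral from each of the 2 segments
between 0 and 1/2 the integrand is 4*t**3·t^(s-1)
∫ over [1/2, 2) of 3*t**(7/2)/2·t^(s-1) joins the sum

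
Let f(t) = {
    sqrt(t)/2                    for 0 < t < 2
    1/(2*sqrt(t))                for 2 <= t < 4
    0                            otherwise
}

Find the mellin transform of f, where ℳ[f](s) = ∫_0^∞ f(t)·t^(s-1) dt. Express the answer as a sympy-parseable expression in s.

2**(s - 3/2)*(2**(s + 1/2)*(2*s + 1) + 4*s - 6)/((2*s - 1)*(2*s + 1))
  Re(s) > -1/2

strip the shared t-power: 1/2 on [0, 2); 1/(2*t) on [2, 4)
the shared t-power comes off first: t/2 on [0, 2); 1/2 on [2, 4)
strip the common scale on t: t on [0, 1); 1/2 on [1, 2)
integrate the 2 segments split at 2, then add the results
segment 0 to 2 holds sqrt(t)/2; add its integral
piece [2, 4): integrate 1/(2*sqrt(t)) against the kernel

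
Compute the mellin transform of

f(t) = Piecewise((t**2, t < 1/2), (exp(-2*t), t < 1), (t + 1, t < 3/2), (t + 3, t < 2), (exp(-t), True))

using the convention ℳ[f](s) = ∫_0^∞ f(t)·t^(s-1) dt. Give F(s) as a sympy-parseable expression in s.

(20*2**(2*s)*s*(s + 2) + 12*2**(2*s)*(s + 2) + 4*2**s*s*(s + 1)*(s + 2)*uppergamma(s, 2) - 8*2**s*s*(s + 2) - 4*2**s*(s + 2) - 8*3**s*s*(s + 2) - 8*3**s*(s + 2) + 4*s*(s + 1)*(s + 2)*uppergamma(s, 1) - 4*s*(s + 1)*(s + 2)*uppergamma(s, 2) + s*(s + 1))/(4*2**s*s*(s + 1)*(s + 2))
  Re(s) > -2

integrate the 5 segments split at 1/2, 1, 3/2, 2, then add the results
the [0, 1/2) slice contributes ∫ t**2·t^(s-1) dt
piece [1/2, 1): integrate exp(-2*t) against the kernel
[1, 3/2) adds the kernel integral of (t + 1)
over [3/2, 2), the kernel integral of (t + 3) enters the sum
over [2, ∞), the kernel integral of exp(-t) enters the sum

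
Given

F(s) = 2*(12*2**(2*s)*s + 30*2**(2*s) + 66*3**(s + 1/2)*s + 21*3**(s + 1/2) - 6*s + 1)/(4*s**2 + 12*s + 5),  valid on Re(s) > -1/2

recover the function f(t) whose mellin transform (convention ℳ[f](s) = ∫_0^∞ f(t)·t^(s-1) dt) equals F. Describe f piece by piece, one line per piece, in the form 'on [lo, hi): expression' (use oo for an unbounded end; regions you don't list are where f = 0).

along the cuts 1, 3, ℳ[f](s) splits into 3 integrals
the [0, 1) slice contributes ∫ sqrt(t)·t^(s-1) dt
on [1, 3): add ∫ 4*t**(5/2)·t^(s-1) dt
∫ over [3, 4) of 3*sqrt(t)·t^(s-1) joins the sum

on [0, 1): sqrt(t)
on [1, 3): 4*t**(5/2)
on [3, 4): 3*sqrt(t)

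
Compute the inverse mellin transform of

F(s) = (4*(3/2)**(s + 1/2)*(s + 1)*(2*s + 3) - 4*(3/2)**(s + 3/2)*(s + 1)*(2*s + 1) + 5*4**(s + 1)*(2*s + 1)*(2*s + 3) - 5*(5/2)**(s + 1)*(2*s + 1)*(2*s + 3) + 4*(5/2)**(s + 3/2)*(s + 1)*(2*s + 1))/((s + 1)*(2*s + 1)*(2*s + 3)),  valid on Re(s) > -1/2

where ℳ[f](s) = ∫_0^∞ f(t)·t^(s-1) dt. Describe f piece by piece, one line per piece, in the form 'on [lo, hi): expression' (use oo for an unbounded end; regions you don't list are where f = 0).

integrate the 3 segments split at 3/2, 5/2, then add the results
[0, 3/2) adds the kernel integral of 2*sqrt(t)
on [3/2, 5/2): add ∫ 2*t**(3/2)·t^(s-1) dt
the [5/2, 4) slice contributes ∫ 5*t·t^(s-1) dt

on [0, 3/2): 2*sqrt(t)
on [3/2, 5/2): 2*t**(3/2)
on [5/2, 4): 5*t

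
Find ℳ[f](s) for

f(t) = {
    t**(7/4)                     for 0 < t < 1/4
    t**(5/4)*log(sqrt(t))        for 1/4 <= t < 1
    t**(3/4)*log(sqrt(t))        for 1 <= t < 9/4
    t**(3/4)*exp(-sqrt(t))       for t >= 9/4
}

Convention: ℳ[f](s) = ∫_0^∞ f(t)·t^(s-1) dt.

undo the shared t-power: t**(5/4) on [0, 1/4); t**(3/4)*log(sqrt(t)) on [1/4, 1); t**(1/4)*log(sqrt(t)) on [1, 9/4); …
the power substitution comes off first: t**(5/2) on [0, 1/2); t**(3/2)*log(t) on [1/2, 1); sqrt(t)*log(t) on [1, 3/2); …
strip the shared t-power: t**2 on [0, 1/2); t*log(t) on [1/2, 1); log(t) on [1, 3/2); …
the 4 pieces separated at 1/4, 1, 9/4 each add one integral
segment 0 to 1/4 holds t**(7/4); add its integral
on [1/4, 1) integrate f = t**(5/4)*log(sqrt(t)) against the kernel
piece [1, 9/4): integrate t**(3/4)*log(sqrt(t)) against the kernel
∫ over [9/4, ∞) of t**(3/4)*exp(-sqrt(t))·t^(s-1) joins the sum

2**(-2*s - 3/2)*(2**(2*s + 5/2)*(4*s + 3)**2*(4*s + 7)*(16*s + (4*s + 3)**2 + 16)*uppergamma(2*s + 3/2, 3/2) + 2**(2*s + 9/2)*(-4*s - 7)*(4*s + 3)**2 + 2**(2*s + 9/2)*(4*s + 7)*(16*s + (4*s + 3)**2 + 16) + 3**(2*s + 1/2)*(4*s + 3)*(4*s + 7)*(-12*log(2) + 12*log(3))*(16*s + (4*s + 3)**2 + 16) - 8*3**(2*s + 3/2)*(4*s + 7)*(16*s + (4*s + 3)**2 + 16) + (4*s + 3)**3*(4*s + 7)*log(4) + 4*(4*s + 3)**2*(4*s + 7)*log(2) + (4*s + 3)**2*(16*s + 28) + (4*s + 3)**2*(16*s + (4*s + 3)**2 + 16))/((4*s + 3)**2*(4*s + 7)*(16*s + (4*s + 3)**2 + 16))
  Re(s) > -7/4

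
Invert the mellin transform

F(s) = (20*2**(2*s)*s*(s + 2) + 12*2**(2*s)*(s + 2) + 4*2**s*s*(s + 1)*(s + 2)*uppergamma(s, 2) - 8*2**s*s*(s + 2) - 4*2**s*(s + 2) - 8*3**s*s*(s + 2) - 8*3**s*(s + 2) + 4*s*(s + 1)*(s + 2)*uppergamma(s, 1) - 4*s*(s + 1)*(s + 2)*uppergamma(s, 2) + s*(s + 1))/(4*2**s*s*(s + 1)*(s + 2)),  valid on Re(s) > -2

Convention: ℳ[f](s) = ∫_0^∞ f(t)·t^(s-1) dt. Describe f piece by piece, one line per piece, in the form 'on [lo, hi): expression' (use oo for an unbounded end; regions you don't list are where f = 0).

split f at 1/2, 1, 3/2, 2: ℳ[f](s) collects 5 kernel integrals
over [0, 1/2), the kernel integral of t**2 enters the sum
∫ over [1/2, 1) of exp(-2*t)·t^(s-1) joins the sum
on [1, 3/2) integrate f = (t + 1) against the kernel
[3/2, 2) adds the kernel integral of (t + 3)
on [2, ∞): add ∫ exp(-t)·t^(s-1) dt

on [0, 1/2): t**2
on [1/2, 1): exp(-2*t)
on [1, 3/2): t + 1
on [3/2, 2): t + 3
on [2, oo): exp(-t)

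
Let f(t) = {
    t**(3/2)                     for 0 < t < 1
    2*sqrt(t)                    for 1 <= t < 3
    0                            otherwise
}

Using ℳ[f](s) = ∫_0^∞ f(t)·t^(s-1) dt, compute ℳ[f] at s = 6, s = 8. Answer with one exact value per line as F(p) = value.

F(6) = -34/195 + 2916*sqrt(3)/13
F(8) = -42/323 + 26244*sqrt(3)/17

split f at 1: ℳ[f](s) collects 2 kernel integrals
[0, 1) adds the kernel integral of t**(3/2)
over [1, 3), the kernel integral of 2*sqrt(t) enters the sum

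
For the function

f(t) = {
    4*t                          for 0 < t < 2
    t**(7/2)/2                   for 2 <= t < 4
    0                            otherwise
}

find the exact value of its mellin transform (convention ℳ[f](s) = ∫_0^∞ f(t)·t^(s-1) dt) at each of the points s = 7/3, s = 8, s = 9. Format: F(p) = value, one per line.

F(7/3) = -96*2**(5/6)/35 + 48*2**(1/3)/5 + 6144*2**(2/3)/35
F(8) = 75544576/207 - 2048*sqrt(2)/23
F(9) = 33564672/25 - 4096*sqrt(2)/25

split f at 2: ℳ[f](s) collects 2 kernel integrals
the [0, 2) slice contributes ∫ 4*t·t^(s-1) dt
[2, 4) adds the kernel integral of t**(7/2)/2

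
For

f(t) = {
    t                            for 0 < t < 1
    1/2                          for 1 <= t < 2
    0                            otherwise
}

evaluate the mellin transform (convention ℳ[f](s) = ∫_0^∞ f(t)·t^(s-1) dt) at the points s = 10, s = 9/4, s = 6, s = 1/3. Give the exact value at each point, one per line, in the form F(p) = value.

F(10) = 11273/220
F(9/4) = 10/117 + 8*2**(1/4)/9
F(6) = 151/28
F(1/3) = -3/4 + 3*2**(1/3)/2

split f at 1: ℳ[f](s) collects 2 kernel integrals
for t in [0, 1): the term is ∫ t·t^(s-1)
between 1 and 2 the integrand is 1/2·t^(s-1)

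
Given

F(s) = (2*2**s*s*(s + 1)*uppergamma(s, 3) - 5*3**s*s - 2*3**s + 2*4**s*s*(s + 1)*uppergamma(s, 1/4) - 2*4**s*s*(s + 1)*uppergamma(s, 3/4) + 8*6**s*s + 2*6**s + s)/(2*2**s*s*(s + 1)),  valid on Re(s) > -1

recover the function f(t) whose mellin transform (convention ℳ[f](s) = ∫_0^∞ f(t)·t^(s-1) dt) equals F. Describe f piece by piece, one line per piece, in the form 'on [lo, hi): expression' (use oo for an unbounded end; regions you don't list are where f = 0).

on [0, 1/2): t
on [1/2, 3/2): exp(-t/2)
on [3/2, 3): t + 1
on [3, oo): exp(-t)

the 4 pieces separated at 1/2, 3/2, 3 each add one integral
segment 0 to 1/2 holds t; add its integral
[1/2, 3/2) adds the kernel integral of exp(-t/2)
segment 3/2 to 3 holds (t + 1); add its integral
over [3, ∞), the kernel integral of exp(-t) enters the sum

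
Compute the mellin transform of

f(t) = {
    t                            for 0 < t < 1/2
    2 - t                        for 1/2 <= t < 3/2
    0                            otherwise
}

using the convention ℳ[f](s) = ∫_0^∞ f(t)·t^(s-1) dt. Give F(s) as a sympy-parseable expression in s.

summing 2 kernel integrals split by 1/2 yields ℳ[f](s)
on [0, 1/2) integrate f = t against the kernel
piece [1/2, 3/2): integrate (2 - t) against the kernel

(3**s*s + 4*3**s - 2*s - 4)/(2*2**s*s*(s + 1))
  Re(s) > -1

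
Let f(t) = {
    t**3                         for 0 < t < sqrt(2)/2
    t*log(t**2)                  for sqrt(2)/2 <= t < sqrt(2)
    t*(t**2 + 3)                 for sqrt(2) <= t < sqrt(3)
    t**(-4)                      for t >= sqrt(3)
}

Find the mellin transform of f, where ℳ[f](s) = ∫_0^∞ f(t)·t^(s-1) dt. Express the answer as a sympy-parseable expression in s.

undo the shared t-power: t**2 on [0, sqrt(2)/2); log(t**2) on [sqrt(2)/2, sqrt(2)); t**2 + 3 on [sqrt(2), sqrt(3)); …
strip the power substitution: t on [0, 1/2); log(t) on [1/2, 2); t + 3 on [2, 3); …
decompose at sqrt(2)/2, sqrt(2), sqrt(3); ℳ[f](s) sums the 4 pieces' integrals
segment [0, sqrt(2)/2) carries t**3; integrate it
∫ t*log(t**2)·t^(s-1) over [sqrt(2)/2, sqrt(2))
the [sqrt(2), sqrt(3)) slice contributes ∫ t*(t**2 + 3)·t^(s-1) dt
∫ over [sqrt(3), ∞) of t**(-4)·t^(s-1) joins the sum

2**(1/2 - s/2)*(540*2**s*(4 - s)*(s + 1)**2 + 108*2**s*(s - 4)*(s + 1)*(s + 3)*log(2) - 648*2**s*(s - 4)*(s + 1) - 216*2**s*(s - 4)*(s + 3) + 324*6**(s/2 + 1/2)*(s - 4)*(s + 1)**2 + 324*6**(s/2 + 1/2)*(s - 4)*(s + 1) - 2*sqrt(3)*6**(s/2 + 1/2)*(s + 1)**2*(s + 3) + 27*(s - 4)*(s + 1)**2 + 54*(s - 4)*(s + 1)*(s + 3)*log(2) + 108*(s - 4)*(s + 3))/(108*(s - 4)*(s + 1)**2*(s + 3))
  -3 < Re(s) < 4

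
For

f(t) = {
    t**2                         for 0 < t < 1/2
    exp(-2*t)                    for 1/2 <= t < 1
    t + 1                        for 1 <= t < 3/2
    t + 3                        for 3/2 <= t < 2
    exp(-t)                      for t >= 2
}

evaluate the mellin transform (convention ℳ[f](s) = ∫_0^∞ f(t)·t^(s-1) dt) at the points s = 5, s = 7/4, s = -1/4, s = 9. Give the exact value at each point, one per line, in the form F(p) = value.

along the cuts 1/2, 1, 3/2, 2, ℳ[f](s) splits into 5 integrals
for t in [0, 1/2): the term is ∫ t**2·t^(s-1)
∫ over [1/2, 1) of exp(-2*t)·t^(s-1) joins the sum
over [1, 3/2), the kernel integral of (t + 1) enters the sum
between 3/2 and 2 the integrand is (t + 3)·t^(s-1)
the [2, ∞) slice contributes ∫ exp(-t)·t^(s-1) dt

F(5) = (9100*E + 729120 + 118557*exp(2))*exp(-2)/4480
F(7/4) = 2**(1/4)*(-3960*3**(3/4) - 2160*2**(3/4) - 1155*uppergamma(7/4, 2) + 77 + 1155*uppergamma(7/4, 1) + 2310*2**(3/4)*uppergamma(7/4, 2) + 22560*sqrt(2))/4620
F(-1/4) = 2**(1/4)*(-196*sqrt(2) - 42*uppergamma(-1/4, 2) + 21*2**(3/4)*uppergamma(-1/4, 2) + 6 + 42*uppergamma(-1/4, 1) + 56*2**(3/4) + 112*3**(3/4))/42
F(9) = (217009980*E + 267949573*exp(2) + 301364743680)*exp(-2)/1013760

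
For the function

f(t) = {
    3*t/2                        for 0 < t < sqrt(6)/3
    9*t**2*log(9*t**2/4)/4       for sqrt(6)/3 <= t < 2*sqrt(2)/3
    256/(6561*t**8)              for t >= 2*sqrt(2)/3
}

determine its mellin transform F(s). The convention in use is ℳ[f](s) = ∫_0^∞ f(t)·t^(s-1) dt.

2**(s/2)*(32*2**s*s*(s - 8)*(s + 1)*log(2) - 64*2**s*(s - 8)*(s + 1) + 64*2**s*(s - 8)*(s + 1)*log(2) - 2**s*(s + 1)*(s**2 + 4*s + 4) + 3**(s/2)*s*(s - 8)*(s + 1)*(-24*log(3) + 24*log(2)) + 3**(s/2)*(s - 8)*(s + 1)*(-48*log(3) + 48*log(2)) + 48*3**(s/2)*(s - 8)*(s + 1) + 8*3**(s/2)*sqrt(6)*(s - 8)*(s**2 + 4*s + 4))/(16*3**s*(s - 8)*(s + 1)*(s**2 + 4*s + 4))
  -1 < Re(s) < 8

peel off the common scale on t: t on [0, sqrt(6)/2); t**2*log(t**2) on [sqrt(6)/2, sqrt(2)); t**(-8) on [sqrt(2), ∞)
reversing the power substitution: sqrt(t) on [0, 3/2); t*log(t) on [3/2, 2); t**(-4) on [2, ∞)
split f at sqrt(6)/3, 2*sqrt(2)/3: ℳ[f](s) collects 3 kernel integrals
∫ 3*t/2·t^(s-1) over [0, sqrt(6)/3)
on [sqrt(6)/3, 2*sqrt(2)/3): add ∫ 9*t**2*log(9*t**2/4)/4·t^(s-1) dt
over [2*sqrt(2)/3, ∞), the kernel integral of 256/(6561*t**8) enters the sum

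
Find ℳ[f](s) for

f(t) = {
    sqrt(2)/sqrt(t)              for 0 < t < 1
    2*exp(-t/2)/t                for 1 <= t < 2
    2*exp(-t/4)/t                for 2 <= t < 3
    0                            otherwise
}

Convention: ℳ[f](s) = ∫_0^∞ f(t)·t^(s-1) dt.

strip the common scale on t: 1/sqrt(t) on [0, 1/2); exp(-t)/t on [1/2, 1); exp(-t/2)/t on [1, 3/2)
reversing the shared t-power: sqrt(t) on [0, 1/2); exp(-t) on [1/2, 1); exp(-t/2) on [1, 3/2)
along the cuts 1, 2, ℳ[f](s) splits into 3 integrals
piece [0, 1): integrate sqrt(2)/sqrt(t) against the kernel
∫ over [1, 2) of 2*exp(-t/2)/t·t^(s-1) joins the sum
∫ 2*exp(-t/4)/t·t^(s-1) over [2, 3)

(2**(2*s)*(2*s - 1)*uppergamma(s - 1, 1/2) - 2**(2*s)*(2*s - 1)*uppergamma(s - 1, 3/4) + 2**(s + 1)*(2*s - 1)*uppergamma(s - 1, 1/2) - 2**(s + 1)*(2*s - 1)*uppergamma(s - 1, 1) + 4*sqrt(2))/(2*(2*s - 1))
  Re(s) > 1/2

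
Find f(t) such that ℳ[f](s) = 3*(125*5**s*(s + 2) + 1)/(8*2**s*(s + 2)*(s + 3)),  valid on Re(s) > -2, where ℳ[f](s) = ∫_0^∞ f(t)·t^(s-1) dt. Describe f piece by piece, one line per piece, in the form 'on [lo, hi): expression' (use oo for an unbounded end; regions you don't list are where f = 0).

on [0, 1/2): 3*t**2/2
on [1/2, 5/2): 3*t**3

slice at 1/2, transform all 2 pieces, and sum them
over [0, 1/2), the kernel integral of 3*t**2/2 enters the sum
segment [1/2, 5/2) carries 3*t**3; integrate it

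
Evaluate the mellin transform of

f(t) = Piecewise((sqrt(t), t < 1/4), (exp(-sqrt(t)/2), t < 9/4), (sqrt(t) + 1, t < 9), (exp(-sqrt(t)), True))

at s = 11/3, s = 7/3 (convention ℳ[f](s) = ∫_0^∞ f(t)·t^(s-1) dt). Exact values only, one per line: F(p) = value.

strip the power substitution: t on [0, 1/2); exp(-t/2) on [1/2, 3/2); t + 1 on [3/2, 3); …
split f at 1/4, 9/4, 9: ℳ[f](s) collects 4 kernel integrals
∫ sqrt(t)·t^(s-1) over [0, 1/4)
∫ exp(-sqrt(t)/2)·t^(s-1) over [1/4, 9/4)
over [9/4, 9), the kernel integral of (sqrt(t) + 1) enters the sum
on [9, ∞) integrate f = exp(-sqrt(t)) against the kernel

F(11/3) = 2**(2/3)*(-9011200*2**(2/3)*uppergamma(22/3, 3/4) - 380538*3**(1/3) + 33 + 70400*2**(1/3)*uppergamma(22/3, 3) + 76422528*6**(1/3) + 9011200*2**(2/3)*uppergamma(22/3, 1/4))/70400
F(7/3) = 2**(1/3)*(-121856*2**(1/3)*uppergamma(14/3, 3/4) - 9234*3**(2/3) + 21 + 3808*2**(2/3)*uppergamma(14/3, 3) + 229392*6**(2/3) + 121856*2**(1/3)*uppergamma(14/3, 1/4))/3808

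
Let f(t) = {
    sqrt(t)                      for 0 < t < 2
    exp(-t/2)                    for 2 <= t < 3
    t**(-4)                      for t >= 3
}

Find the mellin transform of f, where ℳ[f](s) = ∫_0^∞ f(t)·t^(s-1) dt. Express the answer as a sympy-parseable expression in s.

summing 3 kernel integrals split by 2, 3 yields ℳ[f](s)
[0, 2) adds the kernel integral of sqrt(t)
between 2 and 3 the integrand is exp(-t/2)·t^(s-1)
∫ t**(-4)·t^(s-1) over [3, ∞)

(2**s*(s - 4)*(2*s + 1)*uppergamma(s, 1) - 2**s*(s - 4)*(2*s + 1)*uppergamma(s, 3/2) + 2*2**(s + 1/2)*(s - 4) - 3**s*(2*s + 1)/81)/((s - 4)*(2*s + 1))
  -1/2 < Re(s) < 4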